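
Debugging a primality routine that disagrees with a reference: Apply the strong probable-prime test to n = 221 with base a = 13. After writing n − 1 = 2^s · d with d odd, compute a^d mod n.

208

n − 1 = 220 = 2^2 · 55, so s = 2 and d = 55.
13^55 mod 221 = 208.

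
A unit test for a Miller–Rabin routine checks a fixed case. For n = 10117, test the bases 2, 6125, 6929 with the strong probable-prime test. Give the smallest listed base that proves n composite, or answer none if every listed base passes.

n − 1 = 10116 = 2^2 · 2529, so s = 2 and d = 2529.
Base 2: x_0 = 2^2529 mod 10117 = 5948. x_0 is neither 1 nor 10116, so continue squaring. x_1 = 5948^2 mod 10117 = 9672. Reached i = s−1 = 1 without hitting −1: 2 is a Miller–Rabin witness and 10117 is composite.
Base 6125: x_0 = 6125^2529 mod 10117 = 10025. x_0 is neither 1 nor 10116, so continue squaring. x_1 = 10025^2 mod 10117 = 8464. Reached i = s−1 = 1 without hitting −1: 6125 is a Miller–Rabin witness and 10117 is composite.
Base 6929: x_0 = 6929^2529 mod 10117 = 8484. x_0 is neither 1 nor 10116, so continue squaring. x_1 = 8484^2 mod 10117 = 5918. Reached i = s−1 = 1 without hitting −1: 6929 is a Miller–Rabin witness and 10117 is composite.
The smallest witness among the given bases is 2.

2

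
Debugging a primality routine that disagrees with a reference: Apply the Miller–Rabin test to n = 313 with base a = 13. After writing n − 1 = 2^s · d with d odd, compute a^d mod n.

288

n − 1 = 312 = 2^3 · 39, so s = 3 and d = 39.
13^39 mod 313 = 288.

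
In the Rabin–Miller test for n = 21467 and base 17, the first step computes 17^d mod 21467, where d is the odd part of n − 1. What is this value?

n − 1 = 21466 = 2^1 · 10733, so s = 1 and d = 10733.
17^10733 mod 21467 = 1.

1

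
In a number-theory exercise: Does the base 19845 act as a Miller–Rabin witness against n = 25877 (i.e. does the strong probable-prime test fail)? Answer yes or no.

n − 1 = 25876 = 2^2 · 6469, so s = 2 and d = 6469.
x_0 = 19845^6469 mod 25877 = 11380.
x_0 is neither 1 nor 25876, so continue squaring.
x_1 = 11380^2 mod 25877 = 15892.
Reached i = s−1 = 1 without hitting −1: 19845 is a Miller–Rabin witness and 25877 is composite.

yes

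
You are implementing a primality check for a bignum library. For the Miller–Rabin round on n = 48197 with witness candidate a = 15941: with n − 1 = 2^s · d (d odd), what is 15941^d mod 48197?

n − 1 = 48196 = 2^2 · 12049, so s = 2 and d = 12049.
15941^12049 mod 48197 = 18693.

18693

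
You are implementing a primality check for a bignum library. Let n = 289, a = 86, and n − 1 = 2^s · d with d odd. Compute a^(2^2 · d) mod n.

171

n − 1 = 288 = 2^5 · 9, so s = 5 and d = 9.
x_0 = 86^9 mod 289 = 188.
x_1 = 188^2 mod 289 = 86.
x_2 = 86^2 mod 289 = 171.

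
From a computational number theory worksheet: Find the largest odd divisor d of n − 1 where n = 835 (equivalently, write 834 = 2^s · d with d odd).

417

Halving: 834 → 417; 417 is odd.
So 834 = 2^1 · 417.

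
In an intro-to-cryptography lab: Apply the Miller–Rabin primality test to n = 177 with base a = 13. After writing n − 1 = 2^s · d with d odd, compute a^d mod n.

55

n − 1 = 176 = 2^4 · 11, so s = 4 and d = 11.
Repeated squaring mod 177: 13^1 ≡ 13, 13^2 ≡ 169, 13^4 ≡ 64, 13^8 ≡ 25.
11 = 8 + 2 + 1, so 13^11 ≡ 25·169·13 ≡ 55 (mod 177).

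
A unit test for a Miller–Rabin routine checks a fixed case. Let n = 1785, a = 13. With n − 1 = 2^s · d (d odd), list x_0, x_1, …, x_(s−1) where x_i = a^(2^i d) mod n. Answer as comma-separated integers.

412, 169, 1

n − 1 = 1784 = 2^3 · 223, so s = 3 and d = 223.
x_0 = 13^223 mod 1785 = 412.
x_1 = 412^2 mod 1785 = 169.
x_2 = 169^2 mod 1785 = 1.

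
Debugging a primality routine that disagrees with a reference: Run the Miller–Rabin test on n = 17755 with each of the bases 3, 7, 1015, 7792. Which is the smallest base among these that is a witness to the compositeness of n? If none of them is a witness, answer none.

n − 1 = 17754 = 2^1 · 8877, so s = 1 and d = 8877.
Base 3: x_0 = 3^8877 mod 17755 = 6498. x_0 ∉ {1, 17754} and s = 1, so 3 is a Miller–Rabin witness and 17755 is composite.
Base 7: x_0 = 7^8877 mod 17755 = 16682. x_0 ∉ {1, 17754} and s = 1, so 7 is a Miller–Rabin witness and 17755 is composite.
Base 1015: x_0 = 1015^8877 mod 17755 = 12530. x_0 ∉ {1, 17754} and s = 1, so 1015 is a Miller–Rabin witness and 17755 is composite.
Base 7792: x_0 = 7792^8877 mod 17755 = 9647. x_0 ∉ {1, 17754} and s = 1, so 7792 is a Miller–Rabin witness and 17755 is composite.
The smallest witness among the given bases is 3.

3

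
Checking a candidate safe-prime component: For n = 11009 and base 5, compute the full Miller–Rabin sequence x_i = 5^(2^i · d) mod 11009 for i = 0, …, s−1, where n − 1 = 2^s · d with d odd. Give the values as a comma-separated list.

1179, 2907, 6746, 8319, 3187, 6671, 3863, 5574

n − 1 = 11008 = 2^8 · 43, so s = 8 and d = 43.
x_0 = 5^43 mod 11009 = 1179.
x_1 = 1179^2 mod 11009 = 2907.
x_2 = 2907^2 mod 11009 = 6746.
x_3 = 6746^2 mod 11009 = 8319.
x_4 = 8319^2 mod 11009 = 3187.
x_5 = 3187^2 mod 11009 = 6671.
x_6 = 6671^2 mod 11009 = 3863.
x_7 = 3863^2 mod 11009 = 5574.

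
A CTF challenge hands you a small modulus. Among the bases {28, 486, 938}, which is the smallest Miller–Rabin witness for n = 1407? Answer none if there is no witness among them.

28

n − 1 = 1406 = 2^1 · 703, so s = 1 and d = 703.
Base 28: x_0 = 28^703 mod 1407 = 616. x_0 ∉ {1, 1406} and s = 1, so 28 is a Miller–Rabin witness and 1407 is composite.
Base 486: x_0 = 486^703 mod 1407 = 1389. x_0 ∉ {1, 1406} and s = 1, so 486 is a Miller–Rabin witness and 1407 is composite.
Base 938: x_0 = 938^703 mod 1407 = 938. x_0 ∉ {1, 1406} and s = 1, so 938 is a Miller–Rabin witness and 1407 is composite.
The smallest witness among the given bases is 28.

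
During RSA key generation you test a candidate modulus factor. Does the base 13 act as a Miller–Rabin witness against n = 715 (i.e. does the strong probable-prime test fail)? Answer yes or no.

n − 1 = 714 = 2^1 · 357, so s = 1 and d = 357.
x_0 = 13^357 mod 715 = 403.
x_0 ∉ {1, 714} and s = 1, so 13 is a Miller–Rabin witness and 715 is composite.

yes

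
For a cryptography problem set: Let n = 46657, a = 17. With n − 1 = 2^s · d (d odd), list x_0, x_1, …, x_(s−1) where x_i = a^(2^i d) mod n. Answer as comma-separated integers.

n − 1 = 46656 = 2^6 · 729, so s = 6 and d = 729.
x_0 = 17^729 mod 46657 = 31641.
x_1 = 31641^2 mod 46657 = 33632.
x_2 = 33632^2 mod 46657 = 5773.
x_3 = 5773^2 mod 46657 = 14431.
x_4 = 14431^2 mod 46657 = 23570.
x_5 = 23570^2 mod 46657 = 1.

31641, 33632, 5773, 14431, 23570, 1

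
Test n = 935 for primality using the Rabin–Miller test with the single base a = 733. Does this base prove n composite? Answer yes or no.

n − 1 = 934 = 2^1 · 467, so s = 1 and d = 467.
By repeated squaring, 733^467 ≡ 127 (mod 935).
x_0 = 733^467 mod 935 = 127.
x_0 ∉ {1, 934} and s = 1, so 733 is a Miller–Rabin witness and 935 is composite.

yes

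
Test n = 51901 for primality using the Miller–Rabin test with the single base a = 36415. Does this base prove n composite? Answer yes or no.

n − 1 = 51900 = 2^2 · 12975, so s = 2 and d = 12975.
x_0 = 36415^12975 mod 51901 = 10405.
x_0 is neither 1 nor 51900, so continue squaring.
x_1 = 10405^2 mod 51901 = 50440.
Reached i = s−1 = 1 without hitting −1: 36415 is a Miller–Rabin witness and 51901 is composite.

yes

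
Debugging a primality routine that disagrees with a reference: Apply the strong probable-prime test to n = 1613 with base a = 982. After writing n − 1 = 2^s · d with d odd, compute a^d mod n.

1

n − 1 = 1612 = 2^2 · 403, so s = 2 and d = 403.
982^403 mod 1613 = 1.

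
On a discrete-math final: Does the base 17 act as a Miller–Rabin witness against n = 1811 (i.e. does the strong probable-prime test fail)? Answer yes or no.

n − 1 = 1810 = 2^1 · 905, so s = 1 and d = 905.
Repeated squaring mod 1811: 17^1 ≡ 17, 17^2 ≡ 289, 17^4 ≡ 215, 17^8 ≡ 950, 17^16 ≡ 622, 17^32 ≡ 1141, 17^64 ≡ 1583, 17^128 ≡ 1276, 17^256 ≡ 87, 17^512 ≡ 325.
905 = 512 + 256 + 128 + 8 + 1, so 17^905 ≡ 325·87·1276·950·17 ≡ 1 (mod 1811).
x_0 = 17^905 mod 1811 = 1.
x_0 = 1, so 17 is not a witness.

no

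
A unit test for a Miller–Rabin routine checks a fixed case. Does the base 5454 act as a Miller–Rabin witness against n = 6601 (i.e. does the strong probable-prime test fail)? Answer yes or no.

no

n − 1 = 6600 = 2^3 · 825, so s = 3 and d = 825.
Repeated squaring mod 6601: 5454^1 ≡ 5454, 5454^2 ≡ 2010, 5454^4 ≡ 288, 5454^8 ≡ 3732, 5454^16 ≡ 6315, 5454^32 ≡ 2584, 5454^64 ≡ 3445, 5454^128 ≡ 6028, 5454^256 ≡ 4880, 5454^512 ≡ 4593.
825 = 512 + 256 + 32 + 16 + 8 + 1, so 5454^825 ≡ 4593·4880·2584·6315·3732·5454 ≡ 1 (mod 6601).
x_0 = 5454^825 mod 6601 = 1.
x_0 = 1, so 5454 is not a witness.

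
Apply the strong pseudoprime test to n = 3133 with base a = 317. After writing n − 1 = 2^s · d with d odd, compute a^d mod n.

n − 1 = 3132 = 2^2 · 783, so s = 2 and d = 783.
Repeated squaring mod 3133: 317^1 ≡ 317, 317^2 ≡ 233, 317^4 ≡ 1028, 317^8 ≡ 963, 317^16 ≡ 1, 317^32 ≡ 1, 317^64 ≡ 1, 317^128 ≡ 1, 317^256 ≡ 1, 317^512 ≡ 1.
783 = 512 + 256 + 8 + 4 + 2 + 1, so 317^783 ≡ 1·1·963·1028·233·317 ≡ 593 (mod 3133).

593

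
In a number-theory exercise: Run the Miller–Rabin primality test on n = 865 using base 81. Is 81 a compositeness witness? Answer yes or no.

n − 1 = 864 = 2^5 · 27, so s = 5 and d = 27.
By repeated squaring, 81^27 ≡ 321 (mod 865).
x_0 = 81^27 mod 865 = 321.
x_0 is neither 1 nor 864, so continue squaring.
x_1 = 321^2 mod 865 = 106.
x_2 = 106^2 mod 865 = 856.
x_3 = 856^2 mod 865 = 81.
x_4 = 81^2 mod 865 = 506.
Reached i = s−1 = 4 without hitting −1: 81 is a Miller–Rabin witness and 865 is composite.

yes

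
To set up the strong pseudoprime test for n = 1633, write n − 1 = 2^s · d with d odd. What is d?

51

Halving: 1632 → 816 → 408 → 204 → 102 → 51; 51 is odd.
So 1632 = 2^5 · 51.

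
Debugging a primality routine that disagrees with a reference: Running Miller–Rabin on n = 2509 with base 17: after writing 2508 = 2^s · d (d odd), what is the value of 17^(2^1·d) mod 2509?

n − 1 = 2508 = 2^2 · 627, so s = 2 and d = 627.
Repeated squaring mod 2509: 17^1 ≡ 17, 17^2 ≡ 289, 17^4 ≡ 724, 17^8 ≡ 2304, 17^16 ≡ 1881, 17^32 ≡ 471, 17^64 ≡ 1049, 17^128 ≡ 1459, 17^256 ≡ 1049, 17^512 ≡ 1459.
627 = 512 + 64 + 32 + 16 + 2 + 1, so 17^627 ≡ 1459·1049·471·1881·289·17 ≡ 1338 (mod 2509).
x_0 = 1338.
x_1 = 1338^2 mod 2509 = 1327.

1327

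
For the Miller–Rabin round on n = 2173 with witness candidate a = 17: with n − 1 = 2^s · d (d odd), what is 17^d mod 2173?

2057

n − 1 = 2172 = 2^2 · 543, so s = 2 and d = 543.
Repeated squaring mod 2173: 17^1 ≡ 17, 17^2 ≡ 289, 17^4 ≡ 947, 17^8 ≡ 1533, 17^16 ≡ 1076, 17^32 ≡ 1740, 17^64 ≡ 611, 17^128 ≡ 1738, 17^256 ≡ 174, 17^512 ≡ 2027.
543 = 512 + 16 + 8 + 4 + 2 + 1, so 17^543 ≡ 2027·1076·1533·947·289·17 ≡ 2057 (mod 2173).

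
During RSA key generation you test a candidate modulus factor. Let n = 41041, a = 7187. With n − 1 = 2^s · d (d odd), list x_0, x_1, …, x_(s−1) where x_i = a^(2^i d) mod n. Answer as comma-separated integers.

3037, 30185, 24025, 1

n − 1 = 41040 = 2^4 · 2565, so s = 4 and d = 2565.
x_0 = 7187^2565 mod 41041 = 3037.
x_1 = 3037^2 mod 41041 = 30185.
x_2 = 30185^2 mod 41041 = 24025.
x_3 = 24025^2 mod 41041 = 1.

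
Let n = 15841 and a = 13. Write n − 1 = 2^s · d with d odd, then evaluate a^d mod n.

8896

n − 1 = 15840 = 2^5 · 495, so s = 5 and d = 495.
13^495 mod 15841 = 8896.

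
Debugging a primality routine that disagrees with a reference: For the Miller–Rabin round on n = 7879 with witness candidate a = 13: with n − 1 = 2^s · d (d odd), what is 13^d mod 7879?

1

n − 1 = 7878 = 2^1 · 3939, so s = 1 and d = 3939.
Repeated squaring mod 7879: 13^1 ≡ 13, 13^2 ≡ 169, 13^4 ≡ 4924, 13^8 ≡ 2093, 13^16 ≡ 7804, 13^32 ≡ 5625, 13^64 ≡ 6440, 13^128 ≡ 6423, 13^256 ≡ 485, 13^512 ≡ 6734, 13^1024 ≡ 3111, 13^2048 ≡ 2909.
3939 = 2048 + 1024 + 512 + 256 + 64 + 32 + 2 + 1, so 13^3939 ≡ 2909·3111·6734·485·6440·5625·169·13 ≡ 1 (mod 7879).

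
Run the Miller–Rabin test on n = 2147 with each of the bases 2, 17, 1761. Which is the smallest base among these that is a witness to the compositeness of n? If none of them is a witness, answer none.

2

n − 1 = 2146 = 2^1 · 1073, so s = 1 and d = 1073.
Base 2: x_0 = 2^1073 mod 2147 = 851. x_0 ∉ {1, 2146} and s = 1, so 2 is a Miller–Rabin witness and 2147 is composite.
Base 17: x_0 = 17^1073 mod 2147 = 1866. x_0 ∉ {1, 2146} and s = 1, so 17 is a Miller–Rabin witness and 2147 is composite.
Base 1761: x_0 = 1761^1073 mod 2147 = 1883. x_0 ∉ {1, 2146} and s = 1, so 1761 is a Miller–Rabin witness and 2147 is composite.
The smallest witness among the given bases is 2.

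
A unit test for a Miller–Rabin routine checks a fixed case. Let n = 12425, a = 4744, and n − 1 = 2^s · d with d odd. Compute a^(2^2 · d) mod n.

1236

n − 1 = 12424 = 2^3 · 1553, so s = 3 and d = 1553.
By repeated squaring, 4744^1553 ≡ 3559 (mod 12425).
x_0 = 3559.
x_1 = 3559^2 mod 12425 = 5406.
x_2 = 5406^2 mod 12425 = 1236.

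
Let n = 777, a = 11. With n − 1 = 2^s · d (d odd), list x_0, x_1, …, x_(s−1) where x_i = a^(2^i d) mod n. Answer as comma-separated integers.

n − 1 = 776 = 2^3 · 97, so s = 3 and d = 97.
x_0 = 11^97 mod 777 = 11.
x_1 = 11^2 mod 777 = 121.
x_2 = 121^2 mod 777 = 655.

11, 121, 655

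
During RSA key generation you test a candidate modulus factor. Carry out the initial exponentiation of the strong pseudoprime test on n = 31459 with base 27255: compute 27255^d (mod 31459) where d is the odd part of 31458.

15784

n − 1 = 31458 = 2^1 · 15729, so s = 1 and d = 15729.
Repeated squaring mod 31459: 27255^1 ≡ 27255, 27255^2 ≡ 25117, 27255^4 ≡ 16362, 27255^8 ≡ 30413, 27255^16 ≡ 24510, 27255^32 ≡ 30495, 27255^64 ≡ 16985, 27255^128 ≡ 11195, 27255^256 ≡ 26828, 27255^512 ≡ 22582, 27255^1024 ≡ 27793, 27255^2048 ≡ 6563, 27255^4096 ≡ 5598, 27255^8192 ≡ 4440.
15729 = 8192 + 4096 + 2048 + 1024 + 256 + 64 + 32 + 16 + 1, so 27255^15729 ≡ 4440·5598·6563·27793·26828·16985·30495·24510·27255 ≡ 15784 (mod 31459).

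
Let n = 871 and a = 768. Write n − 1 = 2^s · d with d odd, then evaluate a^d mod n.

n − 1 = 870 = 2^1 · 435, so s = 1 and d = 435.
Repeated squaring mod 871: 768^1 ≡ 768, 768^2 ≡ 157, 768^4 ≡ 261, 768^8 ≡ 183, 768^16 ≡ 391, 768^32 ≡ 456, 768^64 ≡ 638, 768^128 ≡ 287, 768^256 ≡ 495.
435 = 256 + 128 + 32 + 16 + 2 + 1, so 768^435 ≡ 495·287·456·391·157·768 ≡ 27 (mod 871).

27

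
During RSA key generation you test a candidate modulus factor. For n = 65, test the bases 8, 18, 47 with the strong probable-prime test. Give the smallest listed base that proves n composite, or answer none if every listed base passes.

n − 1 = 64 = 2^6 · 1, so s = 6 and d = 1.
Base 8: x_0 = 8^1 mod 65 = 8. x_0 is neither 1 nor 64, so continue squaring. x_1 = 8^2 mod 65 = 64. x_1 ≡ −1, so 8 is not a witness.
Base 18: x_0 = 18^1 mod 65 = 18. x_0 is neither 1 nor 64, so continue squaring. x_1 = 18^2 mod 65 = 64. x_1 ≡ −1, so 18 is not a witness.
Base 47: x_0 = 47^1 mod 65 = 47. x_0 is neither 1 nor 64, so continue squaring. x_1 = 47^2 mod 65 = 64. x_1 ≡ −1, so 47 is not a witness.
No listed base is a witness for 65.

none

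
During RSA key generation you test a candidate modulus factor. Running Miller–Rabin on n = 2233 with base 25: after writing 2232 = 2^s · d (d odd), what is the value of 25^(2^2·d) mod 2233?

n − 1 = 2232 = 2^3 · 279, so s = 3 and d = 279.
x_0 = 25^279 mod 2233 = 1863.
x_1 = 1863^2 mod 2233 = 687.
x_2 = 687^2 mod 2233 = 806.

806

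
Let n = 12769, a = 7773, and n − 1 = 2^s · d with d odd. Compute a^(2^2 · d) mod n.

n − 1 = 12768 = 2^5 · 399, so s = 5 and d = 399.
x_0 = 7773^399 mod 12769 = 1886.
x_1 = 1886^2 mod 12769 = 7214.
x_2 = 7214^2 mod 12769 = 8121.

8121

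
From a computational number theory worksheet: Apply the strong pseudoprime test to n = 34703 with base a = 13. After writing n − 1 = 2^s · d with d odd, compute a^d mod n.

n − 1 = 34702 = 2^1 · 17351, so s = 1 and d = 17351.
13^17351 mod 34703 = 34702.

34702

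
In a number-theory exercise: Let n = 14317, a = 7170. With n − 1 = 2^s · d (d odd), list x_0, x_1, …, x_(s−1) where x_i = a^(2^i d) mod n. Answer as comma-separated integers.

n − 1 = 14316 = 2^2 · 3579, so s = 2 and d = 3579.
x_0 = 7170^3579 mod 14317 = 10014.
x_1 = 10014^2 mod 14317 = 3928.

10014, 3928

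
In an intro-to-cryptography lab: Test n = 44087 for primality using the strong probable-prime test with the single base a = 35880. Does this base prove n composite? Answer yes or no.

no

n − 1 = 44086 = 2^1 · 22043, so s = 1 and d = 22043.
Repeated squaring mod 44087: 35880^1 ≡ 35880, 35880^2 ≡ 34000, 35880^4 ≡ 38860, 35880^8 ≡ 31676, 35880^16 ≡ 37030, 35880^32 ≡ 27026, 35880^64 ≡ 15347, 35880^128 ≡ 17655, 35880^256 ≡ 3935, 35880^512 ≡ 9688, 35880^1024 ≡ 40208, 35880^2048 ≡ 12974, 35880^4096 ≡ 510, 35880^8192 ≡ 39665, 35880^16384 ≡ 23543.
22043 = 16384 + 4096 + 1024 + 512 + 16 + 8 + 2 + 1, so 35880^22043 ≡ 23543·510·40208·9688·37030·31676·34000·35880 ≡ 44086 (mod 44087).
x_0 = 35880^22043 mod 44087 = 44086.
x_0 = 44086 ≡ −1, so 35880 is not a witness.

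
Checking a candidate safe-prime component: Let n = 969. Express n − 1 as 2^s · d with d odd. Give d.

Halving: 968 → 484 → 242 → 121; 121 is odd.
So 968 = 2^3 · 121.

121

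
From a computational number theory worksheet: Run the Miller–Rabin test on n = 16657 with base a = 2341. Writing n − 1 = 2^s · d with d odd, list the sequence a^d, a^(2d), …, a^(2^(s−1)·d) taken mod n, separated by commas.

12895, 10851, 12525, 16656

n − 1 = 16656 = 2^4 · 1041, so s = 4 and d = 1041.
x_0 = 2341^1041 mod 16657 = 12895.
x_1 = 12895^2 mod 16657 = 10851.
x_2 = 10851^2 mod 16657 = 12525.
x_3 = 12525^2 mod 16657 = 16656.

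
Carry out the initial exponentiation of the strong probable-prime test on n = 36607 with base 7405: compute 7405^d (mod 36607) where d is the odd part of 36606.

36606

n − 1 = 36606 = 2^1 · 18303, so s = 1 and d = 18303.
7405^18303 mod 36607 = 36606.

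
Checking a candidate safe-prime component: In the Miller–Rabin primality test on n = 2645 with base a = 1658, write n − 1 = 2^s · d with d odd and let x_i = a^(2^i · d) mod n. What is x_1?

1729

n − 1 = 2644 = 2^2 · 661, so s = 2 and d = 661.
x_0 = 1658^661 mod 2645 = 1888.
x_1 = 1888^2 mod 2645 = 1729.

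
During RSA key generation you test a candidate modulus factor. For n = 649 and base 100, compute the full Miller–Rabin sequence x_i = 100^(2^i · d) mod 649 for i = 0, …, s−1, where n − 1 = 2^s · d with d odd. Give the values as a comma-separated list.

n − 1 = 648 = 2^3 · 81, so s = 3 and d = 81.
x_0 = 100^81 mod 649 = 287.
x_1 = 287^2 mod 649 = 595.
x_2 = 595^2 mod 649 = 320.

287, 595, 320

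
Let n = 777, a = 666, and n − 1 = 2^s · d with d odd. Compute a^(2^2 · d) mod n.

666

n − 1 = 776 = 2^3 · 97, so s = 3 and d = 97.
x_0 = 666^97 mod 777 = 666.
x_1 = 666^2 mod 777 = 666.
x_2 = 666^2 mod 777 = 666.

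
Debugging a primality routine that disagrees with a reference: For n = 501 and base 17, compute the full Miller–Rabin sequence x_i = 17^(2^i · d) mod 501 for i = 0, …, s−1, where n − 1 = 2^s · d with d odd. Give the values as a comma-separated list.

n − 1 = 500 = 2^2 · 125, so s = 2 and d = 125.
x_0 = 17^125 mod 501 = 479.
x_1 = 479^2 mod 501 = 484.

479, 484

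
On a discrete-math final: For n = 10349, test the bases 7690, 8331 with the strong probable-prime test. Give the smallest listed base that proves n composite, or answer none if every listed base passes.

n − 1 = 10348 = 2^2 · 2587, so s = 2 and d = 2587.
Base 7690: x_0 = 7690^2587 mod 10349 = 10348. x_0 = 10348 ≡ −1, so 7690 is not a witness.
Base 8331: x_0 = 8331^2587 mod 10349 = 3610. x_0 is neither 1 nor 10348, so continue squaring. x_1 = 3610^2 mod 10349 = 2709. Reached i = s−1 = 1 without hitting −1: 8331 is a Miller–Rabin witness and 10349 is composite.
The smallest witness among the given bases is 8331.

8331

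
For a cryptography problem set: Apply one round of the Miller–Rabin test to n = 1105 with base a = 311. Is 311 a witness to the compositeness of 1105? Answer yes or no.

yes

n − 1 = 1104 = 2^4 · 69, so s = 4 and d = 69.
By repeated squaring, 311^69 ≡ 116 (mod 1105).
x_0 = 311^69 mod 1105 = 116.
x_0 is neither 1 nor 1104, so continue squaring.
x_1 = 116^2 mod 1105 = 196.
x_2 = 196^2 mod 1105 = 846.
x_3 = 846^2 mod 1105 = 781.
Reached i = s−1 = 3 without hitting −1: 311 is a Miller–Rabin witness and 1105 is composite.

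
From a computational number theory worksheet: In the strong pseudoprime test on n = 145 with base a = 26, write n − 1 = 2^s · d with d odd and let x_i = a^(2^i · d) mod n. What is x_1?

6

n − 1 = 144 = 2^4 · 9, so s = 4 and d = 9.
x_0 = 26^9 mod 145 = 66.
x_1 = 66^2 mod 145 = 6.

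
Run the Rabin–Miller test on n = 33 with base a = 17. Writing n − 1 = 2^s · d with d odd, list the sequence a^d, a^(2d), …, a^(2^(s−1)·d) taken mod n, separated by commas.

n − 1 = 32 = 2^5 · 1, so s = 5 and d = 1.
x_0 = 17^1 mod 33 = 17.
x_1 = 17^2 mod 33 = 25.
x_2 = 25^2 mod 33 = 31.
x_3 = 31^2 mod 33 = 4.
x_4 = 4^2 mod 33 = 16.

17, 25, 31, 4, 16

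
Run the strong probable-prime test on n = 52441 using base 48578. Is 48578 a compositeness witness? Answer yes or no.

yes

n − 1 = 52440 = 2^3 · 6555, so s = 3 and d = 6555.
x_0 = 48578^6555 mod 52441 = 36533.
x_0 is neither 1 nor 52440, so continue squaring.
x_1 = 36533^2 mod 52441 = 36639.
x_2 = 36639^2 mod 52441 = 31603.
Reached i = s−1 = 2 without hitting −1: 48578 is a Miller–Rabin witness and 52441 is composite.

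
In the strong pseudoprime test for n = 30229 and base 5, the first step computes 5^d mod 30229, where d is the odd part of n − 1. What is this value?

1451

n − 1 = 30228 = 2^2 · 7557, so s = 2 and d = 7557.
5^7557 mod 30229 = 1451.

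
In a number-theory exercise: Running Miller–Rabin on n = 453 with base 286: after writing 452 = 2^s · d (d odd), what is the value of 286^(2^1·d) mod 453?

16

n − 1 = 452 = 2^2 · 113, so s = 2 and d = 113.
By repeated squaring, 286^113 ≡ 298 (mod 453).
x_0 = 298.
x_1 = 298^2 mod 453 = 16.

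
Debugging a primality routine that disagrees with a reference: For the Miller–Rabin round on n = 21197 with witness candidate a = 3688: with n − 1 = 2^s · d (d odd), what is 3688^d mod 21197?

13017

n − 1 = 21196 = 2^2 · 5299, so s = 2 and d = 5299.
3688^5299 mod 21197 = 13017.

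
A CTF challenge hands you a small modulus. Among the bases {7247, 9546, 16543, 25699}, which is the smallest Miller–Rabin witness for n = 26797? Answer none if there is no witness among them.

9546

n − 1 = 26796 = 2^2 · 6699, so s = 2 and d = 6699.
Base 7247: x_0 = 7247^6699 mod 26797 = 1. x_0 = 1, so 7247 is not a witness.
Base 9546: x_0 = 9546^6699 mod 26797 = 15474. x_0 is neither 1 nor 26796, so continue squaring. x_1 = 15474^2 mod 26797 = 13481. Reached i = s−1 = 1 without hitting −1: 9546 is a Miller–Rabin witness and 26797 is composite.
Base 16543: x_0 = 16543^6699 mod 26797 = 9651. x_0 is neither 1 nor 26796, so continue squaring. x_1 = 9651^2 mod 26797 = 22226. Reached i = s−1 = 1 without hitting −1: 16543 is a Miller–Rabin witness and 26797 is composite.
Base 25699: x_0 = 25699^6699 mod 26797 = 6751. x_0 is neither 1 nor 26796, so continue squaring. x_1 = 6751^2 mod 26797 = 21101. Reached i = s−1 = 1 without hitting −1: 25699 is a Miller–Rabin witness and 26797 is composite.
The smallest witness among the given bases is 9546.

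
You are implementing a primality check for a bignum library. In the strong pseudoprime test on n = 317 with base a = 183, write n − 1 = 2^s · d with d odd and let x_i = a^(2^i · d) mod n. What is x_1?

n − 1 = 316 = 2^2 · 79, so s = 2 and d = 79.
x_0 = 183^79 mod 317 = 114.
x_1 = 114^2 mod 317 = 316.

316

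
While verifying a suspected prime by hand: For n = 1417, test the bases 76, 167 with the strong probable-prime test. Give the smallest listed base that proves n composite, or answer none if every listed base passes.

n − 1 = 1416 = 2^3 · 177, so s = 3 and d = 177.
Base 76: x_0 = 76^177 mod 1417 = 294. x_0 is neither 1 nor 1416, so continue squaring. x_1 = 294^2 mod 1417 = 1416. x_1 ≡ −1, so 76 is not a witness.
Base 167: x_0 = 167^177 mod 1417 = 840. x_0 is neither 1 nor 1416, so continue squaring. x_1 = 840^2 mod 1417 = 1351. x_2 = 1351^2 mod 1417 = 105. Reached i = s−1 = 2 without hitting −1: 167 is a Miller–Rabin witness and 1417 is composite.
The smallest witness among the given bases is 167.

167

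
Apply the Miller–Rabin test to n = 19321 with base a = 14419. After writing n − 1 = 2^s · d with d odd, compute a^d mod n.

n − 1 = 19320 = 2^3 · 2415, so s = 3 and d = 2415.
Repeated squaring mod 19321: 14419^1 ≡ 14419, 14419^2 ≡ 13601, 14419^4 ≡ 7947, 14419^8 ≡ 13781, 14419^16 ≡ 9852, 14419^32 ≡ 12521, 14419^64 ≡ 4847, 14419^128 ≡ 18394, 14419^256 ≡ 9205, 14419^512 ≡ 9440, 14419^1024 ≡ 5148, 14419^2048 ≡ 12813.
2415 = 2048 + 256 + 64 + 32 + 8 + 4 + 2 + 1, so 14419^2415 ≡ 12813·9205·4847·12521·13781·7947·13601·14419 ≡ 555 (mod 19321).

555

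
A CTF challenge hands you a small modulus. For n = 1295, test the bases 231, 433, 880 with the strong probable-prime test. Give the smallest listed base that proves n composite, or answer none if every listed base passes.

231

n − 1 = 1294 = 2^1 · 647, so s = 1 and d = 647.
Base 231: x_0 = 231^647 mod 1295 = 1106. x_0 ∉ {1, 1294} and s = 1, so 231 is a Miller–Rabin witness and 1295 is composite.
Base 433: x_0 = 433^647 mod 1295 = 972. x_0 ∉ {1, 1294} and s = 1, so 433 is a Miller–Rabin witness and 1295 is composite.
Base 880: x_0 = 880^647 mod 1295 = 430. x_0 ∉ {1, 1294} and s = 1, so 880 is a Miller–Rabin witness and 1295 is composite.
The smallest witness among the given bases is 231.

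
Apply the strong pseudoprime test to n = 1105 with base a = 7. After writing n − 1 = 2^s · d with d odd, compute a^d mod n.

n − 1 = 1104 = 2^4 · 69, so s = 4 and d = 69.
Repeated squaring mod 1105: 7^1 ≡ 7, 7^2 ≡ 49, 7^4 ≡ 191, 7^8 ≡ 16, 7^16 ≡ 256, 7^32 ≡ 341, 7^64 ≡ 256.
69 = 64 + 4 + 1, so 7^69 ≡ 256·191·7 ≡ 827 (mod 1105).

827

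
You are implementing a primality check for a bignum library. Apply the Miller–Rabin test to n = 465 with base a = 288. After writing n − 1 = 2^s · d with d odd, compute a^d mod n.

348

n − 1 = 464 = 2^4 · 29, so s = 4 and d = 29.
288^29 mod 465 = 348.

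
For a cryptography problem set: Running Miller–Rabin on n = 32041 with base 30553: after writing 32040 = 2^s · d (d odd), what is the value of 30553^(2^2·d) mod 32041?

n − 1 = 32040 = 2^3 · 4005, so s = 3 and d = 4005.
x_0 = 30553^4005 mod 32041 = 11455.
x_1 = 11455^2 mod 32041 = 9130.
x_2 = 9130^2 mod 32041 = 18259.

18259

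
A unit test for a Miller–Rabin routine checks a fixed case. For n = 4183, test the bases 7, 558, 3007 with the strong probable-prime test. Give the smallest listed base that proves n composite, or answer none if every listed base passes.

n − 1 = 4182 = 2^1 · 2091, so s = 1 and d = 2091.
Base 7: x_0 = 7^2091 mod 4183 = 118. x_0 ∉ {1, 4182} and s = 1, so 7 is a Miller–Rabin witness and 4183 is composite.
Base 558: x_0 = 558^2091 mod 4183 = 3367. x_0 ∉ {1, 4182} and s = 1, so 558 is a Miller–Rabin witness and 4183 is composite.
Base 3007: x_0 = 3007^2091 mod 4183 = 422. x_0 ∉ {1, 4182} and s = 1, so 3007 is a Miller–Rabin witness and 4183 is composite.
The smallest witness among the given bases is 7.

7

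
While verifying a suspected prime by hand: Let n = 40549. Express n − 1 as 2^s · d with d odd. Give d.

Halving: 40548 → 20274 → 10137; 10137 is odd.
So 40548 = 2^2 · 10137.

10137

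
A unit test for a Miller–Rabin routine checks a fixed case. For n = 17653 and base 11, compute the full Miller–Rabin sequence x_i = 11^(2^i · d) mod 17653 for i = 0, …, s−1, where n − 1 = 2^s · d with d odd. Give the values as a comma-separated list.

3998, 8039

n − 1 = 17652 = 2^2 · 4413, so s = 2 and d = 4413.
x_0 = 11^4413 mod 17653 = 3998.
x_1 = 3998^2 mod 17653 = 8039.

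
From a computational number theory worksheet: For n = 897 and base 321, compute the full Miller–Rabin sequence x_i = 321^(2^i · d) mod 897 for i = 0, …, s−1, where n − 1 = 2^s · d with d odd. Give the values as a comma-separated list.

n − 1 = 896 = 2^7 · 7, so s = 7 and d = 7.
x_0 = 321^7 mod 897 = 321.
x_1 = 321^2 mod 897 = 783.
x_2 = 783^2 mod 897 = 438.
x_3 = 438^2 mod 897 = 783.
x_4 = 783^2 mod 897 = 438.
x_5 = 438^2 mod 897 = 783.
x_6 = 783^2 mod 897 = 438.

321, 783, 438, 783, 438, 783, 438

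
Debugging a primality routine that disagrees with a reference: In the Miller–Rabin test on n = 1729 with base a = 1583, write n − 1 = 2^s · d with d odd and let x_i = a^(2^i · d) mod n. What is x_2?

1

n − 1 = 1728 = 2^6 · 27, so s = 6 and d = 27.
x_0 = 1583^27 mod 1729 = 1065.
x_1 = 1065^2 mod 1729 = 1.
x_2 = 1^2 mod 1729 = 1.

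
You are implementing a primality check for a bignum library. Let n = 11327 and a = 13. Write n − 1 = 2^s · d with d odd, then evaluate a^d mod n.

n − 1 = 11326 = 2^1 · 5663, so s = 1 and d = 5663.
13^5663 mod 11327 = 6996.

6996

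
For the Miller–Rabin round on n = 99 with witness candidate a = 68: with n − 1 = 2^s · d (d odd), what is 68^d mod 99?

n − 1 = 98 = 2^1 · 49, so s = 1 and d = 49.
Repeated squaring mod 99: 68^1 ≡ 68, 68^2 ≡ 70, 68^4 ≡ 49, 68^8 ≡ 25, 68^16 ≡ 31, 68^32 ≡ 70.
49 = 32 + 16 + 1, so 68^49 ≡ 70·31·68 ≡ 50 (mod 99).

50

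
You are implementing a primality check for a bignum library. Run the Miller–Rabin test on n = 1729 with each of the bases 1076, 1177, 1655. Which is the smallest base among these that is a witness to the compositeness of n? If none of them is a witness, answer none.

n − 1 = 1728 = 2^6 · 27, so s = 6 and d = 27.
Base 1076: x_0 = 1076^27 mod 1729 = 1728. x_0 = 1728 ≡ −1, so 1076 is not a witness.
Base 1177: x_0 = 1177^27 mod 1729 = 512. x_0 is neither 1 nor 1728, so continue squaring. x_1 = 512^2 mod 1729 = 1065. x_2 = 1065^2 mod 1729 = 1. x_2 = 1 but x_1 ≠ ±1, a nontrivial square root of 1 — 1177 is a witness and 1729 is composite.
Base 1655: x_0 = 1655^27 mod 1729 = 1728. x_0 = 1728 ≡ −1, so 1655 is not a witness.
The smallest witness among the given bases is 1177.

1177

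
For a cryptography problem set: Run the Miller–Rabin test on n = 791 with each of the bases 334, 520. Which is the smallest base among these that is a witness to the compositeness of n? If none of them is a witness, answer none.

n − 1 = 790 = 2^1 · 395, so s = 1 and d = 395.
Base 334: x_0 = 334^395 mod 791 = 577. x_0 ∉ {1, 790} and s = 1, so 334 is a Miller–Rabin witness and 791 is composite.
Base 520: x_0 = 520^395 mod 791 = 725. x_0 ∉ {1, 790} and s = 1, so 520 is a Miller–Rabin witness and 791 is composite.
The smallest witness among the given bases is 334.

334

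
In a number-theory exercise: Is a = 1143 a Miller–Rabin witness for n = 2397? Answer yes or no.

n − 1 = 2396 = 2^2 · 599, so s = 2 and d = 599.
Repeated squaring mod 2397: 1143^1 ≡ 1143, 1143^2 ≡ 84, 1143^4 ≡ 2262, 1143^8 ≡ 1446, 1143^16 ≡ 732, 1143^32 ≡ 1293, 1143^64 ≡ 1140, 1143^128 ≡ 426, 1143^256 ≡ 1701, 1143^512 ≡ 222.
599 = 512 + 64 + 16 + 4 + 2 + 1, so 1143^599 ≡ 222·1140·732·2262·84·1143 ≡ 438 (mod 2397).
x_0 = 1143^599 mod 2397 = 438.
x_0 is neither 1 nor 2396, so continue squaring.
x_1 = 438^2 mod 2397 = 84.
Reached i = s−1 = 1 without hitting −1: 1143 is a Miller–Rabin witness and 2397 is composite.

yes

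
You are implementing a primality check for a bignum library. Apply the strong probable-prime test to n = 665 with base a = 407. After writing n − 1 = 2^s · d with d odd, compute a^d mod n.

183

n − 1 = 664 = 2^3 · 83, so s = 3 and d = 83.
407^83 mod 665 = 183.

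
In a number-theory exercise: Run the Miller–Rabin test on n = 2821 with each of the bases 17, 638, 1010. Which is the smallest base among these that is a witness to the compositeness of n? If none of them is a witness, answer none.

n − 1 = 2820 = 2^2 · 705, so s = 2 and d = 705.
Base 17: x_0 = 17^705 mod 2821 = 2820. x_0 = 2820 ≡ −1, so 17 is not a witness.
Base 638: x_0 = 638^705 mod 2821 = 1. x_0 = 1, so 638 is not a witness.
Base 1010: x_0 = 1010^705 mod 2821 = 1. x_0 = 1, so 1010 is not a witness.
No listed base is a witness for 2821.

none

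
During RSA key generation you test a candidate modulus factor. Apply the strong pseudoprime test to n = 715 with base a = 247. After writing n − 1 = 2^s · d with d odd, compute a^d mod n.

377

n − 1 = 714 = 2^1 · 357, so s = 1 and d = 357.
Repeated squaring mod 715: 247^1 ≡ 247, 247^2 ≡ 234, 247^4 ≡ 416, 247^8 ≡ 26, 247^16 ≡ 676, 247^32 ≡ 91, 247^64 ≡ 416, 247^128 ≡ 26, 247^256 ≡ 676.
357 = 256 + 64 + 32 + 4 + 1, so 247^357 ≡ 676·416·91·416·247 ≡ 377 (mod 715).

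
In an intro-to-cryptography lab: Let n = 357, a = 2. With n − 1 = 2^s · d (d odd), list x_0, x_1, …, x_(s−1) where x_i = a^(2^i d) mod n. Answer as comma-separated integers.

n − 1 = 356 = 2^2 · 89, so s = 2 and d = 89.
x_0 = 2^89 mod 357 = 53.
x_1 = 53^2 mod 357 = 310.

53, 310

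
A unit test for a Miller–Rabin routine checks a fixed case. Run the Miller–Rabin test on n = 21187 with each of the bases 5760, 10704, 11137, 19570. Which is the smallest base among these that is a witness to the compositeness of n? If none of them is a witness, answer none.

n − 1 = 21186 = 2^1 · 10593, so s = 1 and d = 10593.
Base 5760: x_0 = 5760^10593 mod 21187 = 1. x_0 = 1, so 5760 is not a witness.
Base 10704: x_0 = 10704^10593 mod 21187 = 1. x_0 = 1, so 10704 is not a witness.
Base 11137: x_0 = 11137^10593 mod 21187 = 1. x_0 = 1, so 11137 is not a witness.
Base 19570: x_0 = 19570^10593 mod 21187 = 21186. x_0 = 21186 ≡ −1, so 19570 is not a witness.
No listed base is a witness for 21187.

none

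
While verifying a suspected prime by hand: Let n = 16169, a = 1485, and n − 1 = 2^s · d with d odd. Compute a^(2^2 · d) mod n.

9262

n − 1 = 16168 = 2^3 · 2021, so s = 3 and d = 2021.
x_0 = 1485^2021 mod 16169 = 1497.
x_1 = 1497^2 mod 16169 = 9687.
x_2 = 9687^2 mod 16169 = 9262.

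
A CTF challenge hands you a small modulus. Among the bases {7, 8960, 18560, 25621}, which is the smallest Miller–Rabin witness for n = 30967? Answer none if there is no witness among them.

n − 1 = 30966 = 2^1 · 15483, so s = 1 and d = 15483.
Base 7: x_0 = 7^15483 mod 30967 = 15740. x_0 ∉ {1, 30966} and s = 1, so 7 is a Miller–Rabin witness and 30967 is composite.
Base 8960: x_0 = 8960^15483 mod 30967 = 19257. x_0 ∉ {1, 30966} and s = 1, so 8960 is a Miller–Rabin witness and 30967 is composite.
Base 18560: x_0 = 18560^15483 mod 30967 = 30630. x_0 ∉ {1, 30966} and s = 1, so 18560 is a Miller–Rabin witness and 30967 is composite.
Base 25621: x_0 = 25621^15483 mod 30967 = 18926. x_0 ∉ {1, 30966} and s = 1, so 25621 is a Miller–Rabin witness and 30967 is composite.
The smallest witness among the given bases is 7.

7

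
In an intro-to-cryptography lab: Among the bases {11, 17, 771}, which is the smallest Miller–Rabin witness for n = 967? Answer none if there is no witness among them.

n − 1 = 966 = 2^1 · 483, so s = 1 and d = 483.
Base 11: x_0 = 11^483 mod 967 = 1. x_0 = 1, so 11 is not a witness.
Base 17: x_0 = 17^483 mod 967 = 1. x_0 = 1, so 17 is not a witness.
Base 771: x_0 = 771^483 mod 967 = 966. x_0 = 966 ≡ −1, so 771 is not a witness.
No listed base is a witness for 967.

none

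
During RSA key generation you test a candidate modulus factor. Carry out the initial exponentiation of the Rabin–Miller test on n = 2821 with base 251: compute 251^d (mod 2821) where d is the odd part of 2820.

n − 1 = 2820 = 2^2 · 705, so s = 2 and d = 705.
Repeated squaring mod 2821: 251^1 ≡ 251, 251^2 ≡ 939, 251^4 ≡ 1569, 251^8 ≡ 1849, 251^16 ≡ 2570, 251^32 ≡ 939, 251^64 ≡ 1569, 251^128 ≡ 1849, 251^256 ≡ 2570, 251^512 ≡ 939.
705 = 512 + 128 + 64 + 1, so 251^705 ≡ 939·1849·1569·251 ≡ 2820 (mod 2821).

2820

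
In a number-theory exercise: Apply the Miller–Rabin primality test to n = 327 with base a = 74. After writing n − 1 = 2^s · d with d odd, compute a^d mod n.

n − 1 = 326 = 2^1 · 163, so s = 1 and d = 163.
74^163 mod 327 = 74.

74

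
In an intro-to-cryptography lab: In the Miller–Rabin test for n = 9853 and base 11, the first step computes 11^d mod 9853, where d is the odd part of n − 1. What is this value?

n − 1 = 9852 = 2^2 · 2463, so s = 2 and d = 2463.
11^2463 mod 9853 = 5408.

5408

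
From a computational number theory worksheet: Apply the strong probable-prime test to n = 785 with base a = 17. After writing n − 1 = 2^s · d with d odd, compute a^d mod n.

717

n − 1 = 784 = 2^4 · 49, so s = 4 and d = 49.
17^49 mod 785 = 717.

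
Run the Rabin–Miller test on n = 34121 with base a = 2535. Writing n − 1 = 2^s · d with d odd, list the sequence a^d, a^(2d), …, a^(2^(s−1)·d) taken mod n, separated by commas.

21812, 14241, 24978

n − 1 = 34120 = 2^3 · 4265, so s = 3 and d = 4265.
x_0 = 2535^4265 mod 34121 = 21812.
x_1 = 21812^2 mod 34121 = 14241.
x_2 = 14241^2 mod 34121 = 24978.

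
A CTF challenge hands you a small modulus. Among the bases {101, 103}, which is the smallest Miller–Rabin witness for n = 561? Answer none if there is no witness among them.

none

n − 1 = 560 = 2^4 · 35, so s = 4 and d = 35.
Base 101: x_0 = 101^35 mod 561 = 560. x_0 = 560 ≡ −1, so 101 is not a witness.
Base 103: x_0 = 103^35 mod 561 = 1. x_0 = 1, so 103 is not a witness.
No listed base is a witness for 561.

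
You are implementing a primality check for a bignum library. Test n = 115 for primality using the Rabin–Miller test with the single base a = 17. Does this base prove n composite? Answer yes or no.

n − 1 = 114 = 2^1 · 57, so s = 1 and d = 57.
Repeated squaring mod 115: 17^1 ≡ 17, 17^2 ≡ 59, 17^4 ≡ 31, 17^8 ≡ 41, 17^16 ≡ 71, 17^32 ≡ 96.
57 = 32 + 16 + 8 + 1, so 17^57 ≡ 96·71·41·17 ≡ 102 (mod 115).
x_0 = 17^57 mod 115 = 102.
x_0 ∉ {1, 114} and s = 1, so 17 is a Miller–Rabin witness and 115 is composite.

yes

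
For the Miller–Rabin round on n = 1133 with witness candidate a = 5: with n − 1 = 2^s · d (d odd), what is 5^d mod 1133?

972

n − 1 = 1132 = 2^2 · 283, so s = 2 and d = 283.
Repeated squaring mod 1133: 5^1 ≡ 5, 5^2 ≡ 25, 5^4 ≡ 625, 5^8 ≡ 873, 5^16 ≡ 753, 5^32 ≡ 509, 5^64 ≡ 757, 5^128 ≡ 884, 5^256 ≡ 819.
283 = 256 + 16 + 8 + 2 + 1, so 5^283 ≡ 819·753·873·25·5 ≡ 972 (mod 1133).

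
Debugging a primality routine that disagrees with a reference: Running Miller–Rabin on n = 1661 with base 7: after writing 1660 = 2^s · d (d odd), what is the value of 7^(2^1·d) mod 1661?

n − 1 = 1660 = 2^2 · 415, so s = 2 and d = 415.
x_0 = 7^415 mod 1661 = 890.
x_1 = 890^2 mod 1661 = 1464.

1464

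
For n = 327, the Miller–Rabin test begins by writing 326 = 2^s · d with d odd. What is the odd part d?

Halving: 326 → 163; 163 is odd.
So 326 = 2^1 · 163.

163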